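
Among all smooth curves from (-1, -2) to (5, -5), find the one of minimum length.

Arc-length functional: J[y] = ∫ sqrt(1 + (y')^2) dx.
Lagrangian L = sqrt(1 + (y')^2) has no explicit y dependence, so ∂L/∂y = 0 and the Euler-Lagrange equation gives
    d/dx( y' / sqrt(1 + (y')^2) ) = 0  ⇒  y' / sqrt(1 + (y')^2) = const.
Hence y' is constant, so y(x) is affine.
Fitting the endpoints (-1, -2) and (5, -5):
    slope m = ((-5) − (-2)) / (5 − (-1)) = -1/2,
    intercept c = (-2) − m·(-1) = -5/2.
Extremal: y(x) = (-1/2) x - 5/2.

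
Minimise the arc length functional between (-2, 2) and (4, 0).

Arc-length functional: J[y] = ∫ sqrt(1 + (y')^2) dx.
Lagrangian L = sqrt(1 + (y')^2) has no explicit y dependence, so ∂L/∂y = 0 and the Euler-Lagrange equation gives
    d/dx( y' / sqrt(1 + (y')^2) ) = 0  ⇒  y' / sqrt(1 + (y')^2) = const.
Hence y' is constant, so y(x) is affine.
Fitting the endpoints (-2, 2) and (4, 0):
    slope m = (0 − 2) / (4 − (-2)) = -1/3,
    intercept c = 2 − m·(-2) = 4/3.
Extremal: y(x) = (-1/3) x + 4/3.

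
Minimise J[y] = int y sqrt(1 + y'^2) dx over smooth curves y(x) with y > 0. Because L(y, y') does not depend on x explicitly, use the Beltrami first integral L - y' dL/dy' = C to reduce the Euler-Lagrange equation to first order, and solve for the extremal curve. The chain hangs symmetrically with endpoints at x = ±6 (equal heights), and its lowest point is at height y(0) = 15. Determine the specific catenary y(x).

The Lagrangian L(y, y') = y sqrt(1 + y'^2) has no explicit x dependence, so the Beltrami identity applies:
    L − y' ∂L/∂y' = C.
Compute ∂L/∂y' = y · y' / sqrt(1 + y'^2). Then
    L − y' ∂L/∂y'
    = y sqrt(1 + y'^2) − y · y'^2 / sqrt(1 + y'^2)
    = y (1 + y'^2 − y'^2) / sqrt(1 + y'^2)
    = y / sqrt(1 + y'^2) = C.
Squaring gives y^2 = C^2 (1 + y'^2), i.e.
    y'^2 = y^2 / C^2 − 1.
Separating variables,
    dy / sqrt(y^2 − C^2) = dx / C,
and integrating gives arccosh(y / C) = (x − a)/C, so
    y(x) = C cosh((x − a)/C),
the catenary. The constants C and a are fixed by the two endpoint conditions (and, for the hanging-chain problem, the length constraint selects C).
Now fit the given data. The endpoints x = ±6 are symmetric at equal height, so the catenary is even about its minimum: a = 0 and y(x) = C cosh(x/C). The lowest point is y(0) = C cosh(0) = C, and we are told y(0) = 15, so C = 15. Therefore
    y(x) = 15 cosh(x/15),
and at the endpoints
    y(±6) = 15 cosh(6/15).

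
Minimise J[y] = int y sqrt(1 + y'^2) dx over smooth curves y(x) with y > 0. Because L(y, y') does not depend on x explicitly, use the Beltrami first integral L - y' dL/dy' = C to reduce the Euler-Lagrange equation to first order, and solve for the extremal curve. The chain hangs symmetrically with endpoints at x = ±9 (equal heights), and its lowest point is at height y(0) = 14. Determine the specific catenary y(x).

The Lagrangian L(y, y') = y sqrt(1 + y'^2) has no explicit x dependence, so the Beltrami identity applies:
    L − y' ∂L/∂y' = C.
Compute ∂L/∂y' = y · y' / sqrt(1 + y'^2). Then
    L − y' ∂L/∂y'
    = y sqrt(1 + y'^2) − y · y'^2 / sqrt(1 + y'^2)
    = y (1 + y'^2 − y'^2) / sqrt(1 + y'^2)
    = y / sqrt(1 + y'^2) = C.
Squaring gives y^2 = C^2 (1 + y'^2), i.e.
    y'^2 = y^2 / C^2 − 1.
Separating variables,
    dy / sqrt(y^2 − C^2) = dx / C,
and integrating gives arccosh(y / C) = (x − a)/C, so
    y(x) = C cosh((x − a)/C),
the catenary. The constants C and a are fixed by the two endpoint conditions (and, for the hanging-chain problem, the length constraint selects C).
Now fit the given data. The endpoints x = ±9 are symmetric at equal height, so the catenary is even about its minimum: a = 0 and y(x) = C cosh(x/C). The lowest point is y(0) = C cosh(0) = C, and we are told y(0) = 14, so C = 14. Therefore
    y(x) = 14 cosh(x/14),
and at the endpoints
    y(±9) = 14 cosh(9/14).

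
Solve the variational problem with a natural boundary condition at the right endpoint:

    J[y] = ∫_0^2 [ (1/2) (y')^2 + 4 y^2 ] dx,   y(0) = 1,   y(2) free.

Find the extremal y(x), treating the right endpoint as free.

The Lagrangian L = (1/2) (y')^2 + 4 y^2 gives
    ∂L/∂y = 8 y,   ∂L/∂y' = y'.
Euler-Lagrange: y'' − 8 y = 0.
With k = sqrt(8), the general solution is
    y(x) = A cosh(sqrt(8) x) + B sinh(sqrt(8) x).
Fixed left endpoint y(0) = 1 ⇒ A = 1.
The right endpoint x = 2 is free, so the natural (transversality) condition is ∂L/∂y' |_{x=2} = 0, i.e. y'(2) = 0.
Compute y'(x) = A k sinh(k x) + B k cosh(k x), so
    y'(2) = A k sinh(k·2) + B k cosh(k·2) = 0
    ⇒ B = −A tanh(k·2) = − tanh(sqrt(8)·2).
Therefore the extremal is
    y(x) = cosh(sqrt(8) x) − tanh(sqrt(8)·2) sinh(sqrt(8) x).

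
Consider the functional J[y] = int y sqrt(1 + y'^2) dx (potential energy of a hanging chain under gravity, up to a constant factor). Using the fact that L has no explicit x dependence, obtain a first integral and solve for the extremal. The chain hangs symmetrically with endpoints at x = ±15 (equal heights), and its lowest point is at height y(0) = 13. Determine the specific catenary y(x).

The Lagrangian L(y, y') = y sqrt(1 + y'^2) has no explicit x dependence, so the Beltrami identity applies:
    L − y' ∂L/∂y' = C.
Compute ∂L/∂y' = y · y' / sqrt(1 + y'^2). Then
    L − y' ∂L/∂y'
    = y sqrt(1 + y'^2) − y · y'^2 / sqrt(1 + y'^2)
    = y (1 + y'^2 − y'^2) / sqrt(1 + y'^2)
    = y / sqrt(1 + y'^2) = C.
Squaring gives y^2 = C^2 (1 + y'^2), i.e.
    y'^2 = y^2 / C^2 − 1.
Separating variables,
    dy / sqrt(y^2 − C^2) = dx / C,
and integrating gives arccosh(y / C) = (x − a)/C, so
    y(x) = C cosh((x − a)/C),
the catenary. The constants C and a are fixed by the two endpoint conditions (and, for the hanging-chain problem, the length constraint selects C).
Now fit the given data. The endpoints x = ±15 are symmetric at equal height, so the catenary is even about its minimum: a = 0 and y(x) = C cosh(x/C). The lowest point is y(0) = C cosh(0) = C, and we are told y(0) = 13, so C = 13. Therefore
    y(x) = 13 cosh(x/13),
and at the endpoints
    y(±15) = 13 cosh(15/13).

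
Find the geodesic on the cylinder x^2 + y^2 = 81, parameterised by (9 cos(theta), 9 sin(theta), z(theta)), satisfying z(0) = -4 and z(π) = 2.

Parameterise the cylinder of radius R = 9 as
    r(θ) = (9 cos θ, 9 sin θ, z(θ)).
The arc-length element is
    ds = sqrt(81 + (dz/dθ)^2) dθ,
so the Lagrangian is L = sqrt(81 + z'^2).
L depends on z' only, not on z or θ, so ∂L/∂z = 0 and
    ∂L/∂z' = z' / sqrt(81 + z'^2).
The Euler-Lagrange equation gives
    d/dθ( z' / sqrt(81 + z'^2) ) = 0,
so z' is constant. Integrating once:
    z(θ) = a θ + b,
a helix on the cylinder (a straight line when the cylinder is unrolled). The constants a, b are determined by the endpoint conditions.
With endpoint conditions z(0) = -4 and z(π) = 2: from z(0) = b we get b = -4, and a·π + -4 = 2 gives a = 6/π, so
    z(θ) = (6/π) θ − 4.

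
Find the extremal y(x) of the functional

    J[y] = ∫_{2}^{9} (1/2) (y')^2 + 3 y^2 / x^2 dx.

The Lagrangian is L = (1/2) (y')^2 + 3 y^2 / x^2.
Compute ∂L/∂y = 6y/x^2, ∂L/∂y' = y'.
The Euler-Lagrange equation d/dx(∂L/∂y') − ∂L/∂y = 0 reduces to
    y'' − 6/x^2 · y = 0  (x > 0).
Its general solution is
    y(x) = A x^3 + B x^(-2),
with A, B fixed by the endpoint conditions.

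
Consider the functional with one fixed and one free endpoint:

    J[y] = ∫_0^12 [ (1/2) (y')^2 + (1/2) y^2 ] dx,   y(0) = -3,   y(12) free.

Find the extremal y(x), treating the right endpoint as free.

The Lagrangian L = (1/2) (y')^2 + (1/2) y^2 gives
    ∂L/∂y = 1 y,   ∂L/∂y' = y'.
Euler-Lagrange: y'' − y = 0.
With k = 1, the general solution is
    y(x) = A cosh(x) + B sinh(x).
Fixed left endpoint y(0) = -3 ⇒ A = -3.
The right endpoint x = 12 is free, so the natural (transversality) condition is ∂L/∂y' |_{x=12} = 0, i.e. y'(12) = 0.
Compute y'(x) = A k sinh(k x) + B k cosh(k x), so
    y'(12) = A k sinh(k·12) + B k cosh(k·12) = 0
    ⇒ B = −A tanh(k·12) = 3 tanh(1·12).
Therefore the extremal is
    y(x) = −3 cosh(1 x) + 3 tanh(1·12) sinh(1 x).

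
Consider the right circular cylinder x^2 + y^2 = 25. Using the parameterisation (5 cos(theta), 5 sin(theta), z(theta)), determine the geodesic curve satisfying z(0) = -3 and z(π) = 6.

Parameterise the cylinder of radius R = 5 as
    r(θ) = (5 cos θ, 5 sin θ, z(θ)).
The arc-length element is
    ds = sqrt(25 + (dz/dθ)^2) dθ,
so the Lagrangian is L = sqrt(25 + z'^2).
L depends on z' only, not on z or θ, so ∂L/∂z = 0 and
    ∂L/∂z' = z' / sqrt(25 + z'^2).
The Euler-Lagrange equation gives
    d/dθ( z' / sqrt(25 + z'^2) ) = 0,
so z' is constant. Integrating once:
    z(θ) = a θ + b,
a helix on the cylinder (a straight line when the cylinder is unrolled). The constants a, b are determined by the endpoint conditions.
With endpoint conditions z(0) = -3 and z(π) = 6: from z(0) = b we get b = -3, and a·π + -3 = 6 gives a = 9/π, so
    z(θ) = (9/π) θ − 3.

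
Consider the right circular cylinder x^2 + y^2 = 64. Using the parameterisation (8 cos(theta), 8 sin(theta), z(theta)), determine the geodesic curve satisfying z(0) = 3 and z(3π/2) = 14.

Parameterise the cylinder of radius R = 8 as
    r(θ) = (8 cos θ, 8 sin θ, z(θ)).
The arc-length element is
    ds = sqrt(64 + (dz/dθ)^2) dθ,
so the Lagrangian is L = sqrt(64 + z'^2).
L depends on z' only, not on z or θ, so ∂L/∂z = 0 and
    ∂L/∂z' = z' / sqrt(64 + z'^2).
The Euler-Lagrange equation gives
    d/dθ( z' / sqrt(64 + z'^2) ) = 0,
so z' is constant. Integrating once:
    z(θ) = a θ + b,
a helix on the cylinder (a straight line when the cylinder is unrolled). The constants a, b are determined by the endpoint conditions.
With endpoint conditions z(0) = 3 and z(3π/2) = 14: from z(0) = b we get b = 3, and a·3π/2 + 3 = 14 gives a = 22/(3π), so
    z(θ) = (22/(3π)) θ + 3.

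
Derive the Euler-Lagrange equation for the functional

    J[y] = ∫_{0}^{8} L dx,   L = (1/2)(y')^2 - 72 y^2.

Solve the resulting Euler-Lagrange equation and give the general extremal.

The Lagrangian is L = (1/2)(y')^2 - 72 y^2.
∂L/∂y = -144y.
∂L/∂y' = y'.
The Euler-Lagrange equation d/dx(∂L/∂y') − ∂L/∂y = 0 becomes:
    y'' + 144 y = 0
General solution: y(x) = A sin(12x) + B cos(12x), where A and B are arbitrary constants fixed by the endpoint conditions.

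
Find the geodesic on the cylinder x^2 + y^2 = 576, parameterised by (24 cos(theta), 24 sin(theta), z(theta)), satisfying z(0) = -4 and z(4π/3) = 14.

Parameterise the cylinder of radius R = 24 as
    r(θ) = (24 cos θ, 24 sin θ, z(θ)).
The arc-length element is
    ds = sqrt(576 + (dz/dθ)^2) dθ,
so the Lagrangian is L = sqrt(576 + z'^2).
L depends on z' only, not on z or θ, so ∂L/∂z = 0 and
    ∂L/∂z' = z' / sqrt(576 + z'^2).
The Euler-Lagrange equation gives
    d/dθ( z' / sqrt(576 + z'^2) ) = 0,
so z' is constant. Integrating once:
    z(θ) = a θ + b,
a helix on the cylinder (a straight line when the cylinder is unrolled). The constants a, b are determined by the endpoint conditions.
With endpoint conditions z(0) = -4 and z(4π/3) = 14: from z(0) = b we get b = -4, and a·4π/3 + -4 = 14 gives a = 27/(2π), so
    z(θ) = (27/(2π)) θ − 4.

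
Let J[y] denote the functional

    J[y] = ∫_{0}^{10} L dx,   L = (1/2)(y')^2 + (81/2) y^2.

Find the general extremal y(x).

The Lagrangian is L = (1/2)(y')^2 + (81/2) y^2.
∂L/∂y = 81y.
∂L/∂y' = y'.
The Euler-Lagrange equation d/dx(∂L/∂y') − ∂L/∂y = 0 becomes:
    y'' - 81 y = 0
General solution: y(x) = A e^(9x) + B e^(-9x), where A and B are arbitrary constants fixed by the endpoint conditions.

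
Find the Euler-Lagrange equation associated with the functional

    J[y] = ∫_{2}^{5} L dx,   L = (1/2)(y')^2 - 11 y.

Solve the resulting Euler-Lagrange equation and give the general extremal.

The Lagrangian is L = (1/2)(y')^2 - 11 y.
∂L/∂y = -11.
∂L/∂y' = y'.
The Euler-Lagrange equation d/dx(∂L/∂y') − ∂L/∂y = 0 becomes:
    y'' + 11 = 0
General solution: y(x) = -(11/2) x^2 + A x + B, where A and B are arbitrary constants fixed by the endpoint conditions.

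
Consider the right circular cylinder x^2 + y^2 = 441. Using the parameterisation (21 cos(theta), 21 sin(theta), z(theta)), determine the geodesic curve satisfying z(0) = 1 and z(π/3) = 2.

Parameterise the cylinder of radius R = 21 as
    r(θ) = (21 cos θ, 21 sin θ, z(θ)).
The arc-length element is
    ds = sqrt(441 + (dz/dθ)^2) dθ,
so the Lagrangian is L = sqrt(441 + z'^2).
L depends on z' only, not on z or θ, so ∂L/∂z = 0 and
    ∂L/∂z' = z' / sqrt(441 + z'^2).
The Euler-Lagrange equation gives
    d/dθ( z' / sqrt(441 + z'^2) ) = 0,
so z' is constant. Integrating once:
    z(θ) = a θ + b,
a helix on the cylinder (a straight line when the cylinder is unrolled). The constants a, b are determined by the endpoint conditions.
With endpoint conditions z(0) = 1 and z(π/3) = 2: from z(0) = b we get b = 1, and a·π/3 + 1 = 2 gives a = 3/π, so
    z(θ) = (3/π) θ + 1.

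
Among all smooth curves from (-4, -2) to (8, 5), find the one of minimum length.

Arc-length functional: J[y] = ∫ sqrt(1 + (y')^2) dx.
Lagrangian L = sqrt(1 + (y')^2) has no explicit y dependence, so ∂L/∂y = 0 and the Euler-Lagrange equation gives
    d/dx( y' / sqrt(1 + (y')^2) ) = 0  ⇒  y' / sqrt(1 + (y')^2) = const.
Hence y' is constant, so y(x) is affine.
Fitting the endpoints (-4, -2) and (8, 5):
    slope m = (5 − (-2)) / (8 − (-4)) = 7/12,
    intercept c = (-2) − m·(-4) = 1/3.
Extremal: y(x) = (7/12) x + 1/3.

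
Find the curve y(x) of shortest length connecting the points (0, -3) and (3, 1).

Arc-length functional: J[y] = ∫ sqrt(1 + (y')^2) dx.
Lagrangian L = sqrt(1 + (y')^2) has no explicit y dependence, so ∂L/∂y = 0 and the Euler-Lagrange equation gives
    d/dx( y' / sqrt(1 + (y')^2) ) = 0  ⇒  y' / sqrt(1 + (y')^2) = const.
Hence y' is constant, so y(x) is affine.
Fitting the endpoints (0, -3) and (3, 1):
    slope m = (1 − (-3)) / (3 − 0) = 4/3,
    intercept c = (-3) − m·0 = -3.
Extremal: y(x) = (4/3) x - 3.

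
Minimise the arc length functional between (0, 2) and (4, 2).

Arc-length functional: J[y] = ∫ sqrt(1 + (y')^2) dx.
Lagrangian L = sqrt(1 + (y')^2) has no explicit y dependence, so ∂L/∂y = 0 and the Euler-Lagrange equation gives
    d/dx( y' / sqrt(1 + (y')^2) ) = 0  ⇒  y' / sqrt(1 + (y')^2) = const.
Hence y' is constant, so y(x) is affine.
Fitting the endpoints (0, 2) and (4, 2):
    slope m = (2 − 2) / (4 − 0) = 0,
    intercept c = 2 − m·0 = 2.
Extremal: y(x) = 2.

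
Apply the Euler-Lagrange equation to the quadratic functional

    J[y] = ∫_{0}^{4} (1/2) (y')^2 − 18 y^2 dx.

The Lagrangian is L = (1/2) (y')^2 − 18 y^2.
Compute ∂L/∂y = -36y, ∂L/∂y' = y'.
The Euler-Lagrange equation d/dx(∂L/∂y') − ∂L/∂y = 0 reduces to
    y'' + 36 y = 0.
Its general solution is
    y(x) = A sin(6x) + B cos(6x),
with A, B fixed by the endpoint conditions.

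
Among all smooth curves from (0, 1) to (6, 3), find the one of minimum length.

Arc-length functional: J[y] = ∫ sqrt(1 + (y')^2) dx.
Lagrangian L = sqrt(1 + (y')^2) has no explicit y dependence, so ∂L/∂y = 0 and the Euler-Lagrange equation gives
    d/dx( y' / sqrt(1 + (y')^2) ) = 0  ⇒  y' / sqrt(1 + (y')^2) = const.
Hence y' is constant, so y(x) is affine.
Fitting the endpoints (0, 1) and (6, 3):
    slope m = (3 − 1) / (6 − 0) = 1/3,
    intercept c = 1 − m·0 = 1.
Extremal: y(x) = (1/3) x + 1.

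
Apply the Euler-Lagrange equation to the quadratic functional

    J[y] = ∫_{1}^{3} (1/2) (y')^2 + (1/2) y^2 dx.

The Lagrangian is L = (1/2) (y')^2 + (1/2) y^2.
Compute ∂L/∂y = y, ∂L/∂y' = y'.
The Euler-Lagrange equation d/dx(∂L/∂y') − ∂L/∂y = 0 reduces to
    y'' − y = 0.
Its general solution is
    y(x) = A e^x + B e^(−x),
with A, B fixed by the endpoint conditions.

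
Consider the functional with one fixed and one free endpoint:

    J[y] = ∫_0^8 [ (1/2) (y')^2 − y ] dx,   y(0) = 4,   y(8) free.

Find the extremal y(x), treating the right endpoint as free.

The Lagrangian L = (1/2) (y')^2 − y gives
    ∂L/∂y = −1,   ∂L/∂y' = y'.
Euler-Lagrange: d/dx(y') − (−1) = 0, i.e. y'' + 1 = 0, so
    y(x) = −(1/2) x^2 + C1 x + C2.
Fixed left endpoint y(0) = 4 ⇒ C2 = 4.
The right endpoint x = 8 is free, so the natural (transversality) condition is ∂L/∂y' |_{x=8} = 0, i.e. y'(8) = 0.
Compute y'(x) = −1 x + C1, so y'(8) = −8 + C1 = 0 ⇒ C1 = 8.
Therefore the extremal is
    y(x) = −x^2/2 + 8 x + 4.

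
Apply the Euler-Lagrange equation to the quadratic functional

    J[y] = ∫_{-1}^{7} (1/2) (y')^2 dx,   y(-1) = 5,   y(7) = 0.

The Lagrangian is L = (1/2) (y')^2.
Compute ∂L/∂y = 0, ∂L/∂y' = y'.
The Euler-Lagrange equation d/dx(∂L/∂y') − ∂L/∂y = 0 reduces to
    y'' = 0.
Its general solution is
    y(x) = A x + B,
with A, B fixed by the endpoint conditions.
Applying the endpoint conditions y(-1) = 5 and y(7) = 0: solve A·-1 + B = 5 and A·7 + B = 0. Subtracting gives A(7 − -1) = 0 − 5, so A = -5/8, and B = 5 − A·-1 = 35/8. Therefore
    y(x) = (-5/8) x + 35/8.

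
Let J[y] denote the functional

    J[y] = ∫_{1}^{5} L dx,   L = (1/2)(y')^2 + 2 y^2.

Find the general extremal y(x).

The Lagrangian is L = (1/2)(y')^2 + 2 y^2.
∂L/∂y = 4y.
∂L/∂y' = y'.
The Euler-Lagrange equation d/dx(∂L/∂y') − ∂L/∂y = 0 becomes:
    y'' - 4 y = 0
General solution: y(x) = A e^(2x) + B e^(-2x), where A and B are arbitrary constants fixed by the endpoint conditions.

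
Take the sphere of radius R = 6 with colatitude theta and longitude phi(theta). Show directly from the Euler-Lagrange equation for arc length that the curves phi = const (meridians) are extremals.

On the sphere of radius R = 6 with spherical coordinates (θ, φ), the induced metric is
    ds^2 = 36(dθ^2 + sin^2(θ) dφ^2).
Using θ as the parameter, the arc-length functional becomes
    J[φ] = ∫ 6 sqrt(1 + sin^2(θ) (dφ/dθ)^2) dθ.
So L = 6 sqrt(1 + sin^2(θ) φ'^2). Compute
    ∂L/∂φ = 0  (L has no explicit φ dependence),
    ∂L/∂φ' = 6 sin^2(θ) φ' / sqrt(1 + sin^2(θ) φ'^2).
For the candidate φ(θ) = c (constant), φ' = 0, so ∂L/∂φ' evaluated along the candidate vanishes, and ∂L/∂φ is identically zero. Hence
    d/dθ(∂L/∂φ') − ∂L/∂φ = 0
is satisfied. Therefore meridians φ = const are extremals of arc length — they are geodesics on the sphere.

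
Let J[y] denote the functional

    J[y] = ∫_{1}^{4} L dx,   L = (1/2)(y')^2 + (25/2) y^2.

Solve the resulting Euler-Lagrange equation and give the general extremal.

The Lagrangian is L = (1/2)(y')^2 + (25/2) y^2.
∂L/∂y = 25y.
∂L/∂y' = y'.
The Euler-Lagrange equation d/dx(∂L/∂y') − ∂L/∂y = 0 becomes:
    y'' - 25 y = 0
General solution: y(x) = A e^(5x) + B e^(-5x), where A and B are arbitrary constants fixed by the endpoint conditions.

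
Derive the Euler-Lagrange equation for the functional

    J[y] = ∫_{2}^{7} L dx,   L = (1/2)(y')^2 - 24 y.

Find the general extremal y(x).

The Lagrangian is L = (1/2)(y')^2 - 24 y.
∂L/∂y = -24.
∂L/∂y' = y'.
The Euler-Lagrange equation d/dx(∂L/∂y') − ∂L/∂y = 0 becomes:
    y'' + 24 = 0
General solution: y(x) = -12 x^2 + A x + B, where A and B are arbitrary constants fixed by the endpoint conditions.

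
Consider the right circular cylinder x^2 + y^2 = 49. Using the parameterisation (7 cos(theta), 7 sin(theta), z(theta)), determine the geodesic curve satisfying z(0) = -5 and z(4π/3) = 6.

Parameterise the cylinder of radius R = 7 as
    r(θ) = (7 cos θ, 7 sin θ, z(θ)).
The arc-length element is
    ds = sqrt(49 + (dz/dθ)^2) dθ,
so the Lagrangian is L = sqrt(49 + z'^2).
L depends on z' only, not on z or θ, so ∂L/∂z = 0 and
    ∂L/∂z' = z' / sqrt(49 + z'^2).
The Euler-Lagrange equation gives
    d/dθ( z' / sqrt(49 + z'^2) ) = 0,
so z' is constant. Integrating once:
    z(θ) = a θ + b,
a helix on the cylinder (a straight line when the cylinder is unrolled). The constants a, b are determined by the endpoint conditions.
With endpoint conditions z(0) = -5 and z(4π/3) = 6: from z(0) = b we get b = -5, and a·4π/3 + -5 = 6 gives a = 33/(4π), so
    z(θ) = (33/(4π)) θ − 5.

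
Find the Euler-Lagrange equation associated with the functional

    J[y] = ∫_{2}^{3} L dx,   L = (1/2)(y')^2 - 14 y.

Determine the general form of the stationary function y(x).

The Lagrangian is L = (1/2)(y')^2 - 14 y.
∂L/∂y = -14.
∂L/∂y' = y'.
The Euler-Lagrange equation d/dx(∂L/∂y') − ∂L/∂y = 0 becomes:
    y'' + 14 = 0
General solution: y(x) = -7 x^2 + A x + B, where A and B are arbitrary constants fixed by the endpoint conditions.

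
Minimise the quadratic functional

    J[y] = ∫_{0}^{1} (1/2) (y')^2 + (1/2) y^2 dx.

The Lagrangian is L = (1/2) (y')^2 + (1/2) y^2.
Compute ∂L/∂y = y, ∂L/∂y' = y'.
The Euler-Lagrange equation d/dx(∂L/∂y') − ∂L/∂y = 0 reduces to
    y'' − y = 0.
Its general solution is
    y(x) = A e^x + B e^(−x),
with A, B fixed by the endpoint conditions.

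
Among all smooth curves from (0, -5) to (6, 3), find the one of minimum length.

Arc-length functional: J[y] = ∫ sqrt(1 + (y')^2) dx.
Lagrangian L = sqrt(1 + (y')^2) has no explicit y dependence, so ∂L/∂y = 0 and the Euler-Lagrange equation gives
    d/dx( y' / sqrt(1 + (y')^2) ) = 0  ⇒  y' / sqrt(1 + (y')^2) = const.
Hence y' is constant, so y(x) is affine.
Fitting the endpoints (0, -5) and (6, 3):
    slope m = (3 − (-5)) / (6 − 0) = 4/3,
    intercept c = (-5) − m·0 = -5.
Extremal: y(x) = (4/3) x - 5.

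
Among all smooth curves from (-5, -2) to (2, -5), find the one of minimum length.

Arc-length functional: J[y] = ∫ sqrt(1 + (y')^2) dx.
Lagrangian L = sqrt(1 + (y')^2) has no explicit y dependence, so ∂L/∂y = 0 and the Euler-Lagrange equation gives
    d/dx( y' / sqrt(1 + (y')^2) ) = 0  ⇒  y' / sqrt(1 + (y')^2) = const.
Hence y' is constant, so y(x) is affine.
Fitting the endpoints (-5, -2) and (2, -5):
    slope m = ((-5) − (-2)) / (2 − (-5)) = -3/7,
    intercept c = (-2) − m·(-5) = -29/7.
Extremal: y(x) = (-3/7) x - 29/7.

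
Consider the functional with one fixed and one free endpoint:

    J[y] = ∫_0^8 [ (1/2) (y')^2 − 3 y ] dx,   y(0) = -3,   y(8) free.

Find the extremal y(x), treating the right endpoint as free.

The Lagrangian L = (1/2) (y')^2 − 3 y gives
    ∂L/∂y = −3,   ∂L/∂y' = y'.
Euler-Lagrange: d/dx(y') − (−3) = 0, i.e. y'' + 3 = 0, so
    y(x) = −(3/2) x^2 + C1 x + C2.
Fixed left endpoint y(0) = -3 ⇒ C2 = -3.
The right endpoint x = 8 is free, so the natural (transversality) condition is ∂L/∂y' |_{x=8} = 0, i.e. y'(8) = 0.
Compute y'(x) = −3 x + C1, so y'(8) = −24 + C1 = 0 ⇒ C1 = 24.
Therefore the extremal is
    y(x) = −(3/2) x^2 + 24 x − 3.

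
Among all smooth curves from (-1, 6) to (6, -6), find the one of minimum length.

Arc-length functional: J[y] = ∫ sqrt(1 + (y')^2) dx.
Lagrangian L = sqrt(1 + (y')^2) has no explicit y dependence, so ∂L/∂y = 0 and the Euler-Lagrange equation gives
    d/dx( y' / sqrt(1 + (y')^2) ) = 0  ⇒  y' / sqrt(1 + (y')^2) = const.
Hence y' is constant, so y(x) is affine.
Fitting the endpoints (-1, 6) and (6, -6):
    slope m = ((-6) − 6) / (6 − (-1)) = -12/7,
    intercept c = 6 − m·(-1) = 30/7.
Extremal: y(x) = (-12/7) x + 30/7.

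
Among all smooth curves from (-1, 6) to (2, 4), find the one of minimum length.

Arc-length functional: J[y] = ∫ sqrt(1 + (y')^2) dx.
Lagrangian L = sqrt(1 + (y')^2) has no explicit y dependence, so ∂L/∂y = 0 and the Euler-Lagrange equation gives
    d/dx( y' / sqrt(1 + (y')^2) ) = 0  ⇒  y' / sqrt(1 + (y')^2) = const.
Hence y' is constant, so y(x) is affine.
Fitting the endpoints (-1, 6) and (2, 4):
    slope m = (4 − 6) / (2 − (-1)) = -2/3,
    intercept c = 6 − m·(-1) = 16/3.
Extremal: y(x) = (-2/3) x + 16/3.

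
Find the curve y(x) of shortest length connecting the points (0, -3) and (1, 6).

Arc-length functional: J[y] = ∫ sqrt(1 + (y')^2) dx.
Lagrangian L = sqrt(1 + (y')^2) has no explicit y dependence, so ∂L/∂y = 0 and the Euler-Lagrange equation gives
    d/dx( y' / sqrt(1 + (y')^2) ) = 0  ⇒  y' / sqrt(1 + (y')^2) = const.
Hence y' is constant, so y(x) is affine.
Fitting the endpoints (0, -3) and (1, 6):
    slope m = (6 − (-3)) / (1 − 0) = 9,
    intercept c = (-3) − m·0 = -3.
Extremal: y(x) = 9 x - 3.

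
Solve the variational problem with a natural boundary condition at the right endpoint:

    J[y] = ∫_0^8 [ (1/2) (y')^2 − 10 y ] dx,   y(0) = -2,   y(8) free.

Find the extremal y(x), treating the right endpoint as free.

The Lagrangian L = (1/2) (y')^2 − 10 y gives
    ∂L/∂y = −10,   ∂L/∂y' = y'.
Euler-Lagrange: d/dx(y') − (−10) = 0, i.e. y'' + 10 = 0, so
    y(x) = −(10/2) x^2 + C1 x + C2.
Fixed left endpoint y(0) = -2 ⇒ C2 = -2.
The right endpoint x = 8 is free, so the natural (transversality) condition is ∂L/∂y' |_{x=8} = 0, i.e. y'(8) = 0.
Compute y'(x) = −10 x + C1, so y'(8) = −80 + C1 = 0 ⇒ C1 = 80.
Therefore the extremal is
    y(x) = −5 x^2 + 80 x − 2.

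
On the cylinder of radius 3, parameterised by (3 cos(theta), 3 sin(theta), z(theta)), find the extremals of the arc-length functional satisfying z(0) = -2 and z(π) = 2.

Parameterise the cylinder of radius R = 3 as
    r(θ) = (3 cos θ, 3 sin θ, z(θ)).
The arc-length element is
    ds = sqrt(9 + (dz/dθ)^2) dθ,
so the Lagrangian is L = sqrt(9 + z'^2).
L depends on z' only, not on z or θ, so ∂L/∂z = 0 and
    ∂L/∂z' = z' / sqrt(9 + z'^2).
The Euler-Lagrange equation gives
    d/dθ( z' / sqrt(9 + z'^2) ) = 0,
so z' is constant. Integrating once:
    z(θ) = a θ + b,
a helix on the cylinder (a straight line when the cylinder is unrolled). The constants a, b are determined by the endpoint conditions.
With endpoint conditions z(0) = -2 and z(π) = 2: from z(0) = b we get b = -2, and a·π + -2 = 2 gives a = 4/π, so
    z(θ) = (4/π) θ − 2.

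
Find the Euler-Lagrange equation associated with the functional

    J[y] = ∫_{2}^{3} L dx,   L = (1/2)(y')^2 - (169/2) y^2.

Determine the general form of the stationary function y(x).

The Lagrangian is L = (1/2)(y')^2 - (169/2) y^2.
∂L/∂y = -169y.
∂L/∂y' = y'.
The Euler-Lagrange equation d/dx(∂L/∂y') − ∂L/∂y = 0 becomes:
    y'' + 169 y = 0
General solution: y(x) = A sin(13x) + B cos(13x), where A and B are arbitrary constants fixed by the endpoint conditions.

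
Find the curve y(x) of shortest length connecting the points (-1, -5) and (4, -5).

Arc-length functional: J[y] = ∫ sqrt(1 + (y')^2) dx.
Lagrangian L = sqrt(1 + (y')^2) has no explicit y dependence, so ∂L/∂y = 0 and the Euler-Lagrange equation gives
    d/dx( y' / sqrt(1 + (y')^2) ) = 0  ⇒  y' / sqrt(1 + (y')^2) = const.
Hence y' is constant, so y(x) is affine.
Fitting the endpoints (-1, -5) and (4, -5):
    slope m = ((-5) − (-5)) / (4 − (-1)) = 0,
    intercept c = (-5) − m·(-1) = -5.
Extremal: y(x) = -5.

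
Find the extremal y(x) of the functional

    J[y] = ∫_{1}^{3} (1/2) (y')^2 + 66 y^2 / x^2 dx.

The Lagrangian is L = (1/2) (y')^2 + 66 y^2 / x^2.
Compute ∂L/∂y = 132y/x^2, ∂L/∂y' = y'.
The Euler-Lagrange equation d/dx(∂L/∂y') − ∂L/∂y = 0 reduces to
    y'' − 132/x^2 · y = 0  (x > 0).
Its general solution is
    y(x) = A x^12 + B x^(-11),
with A, B fixed by the endpoint conditions.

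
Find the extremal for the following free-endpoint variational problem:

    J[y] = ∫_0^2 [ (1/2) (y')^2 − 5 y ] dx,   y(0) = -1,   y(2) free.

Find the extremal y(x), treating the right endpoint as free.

The Lagrangian L = (1/2) (y')^2 − 5 y gives
    ∂L/∂y = −5,   ∂L/∂y' = y'.
Euler-Lagrange: d/dx(y') − (−5) = 0, i.e. y'' + 5 = 0, so
    y(x) = −(5/2) x^2 + C1 x + C2.
Fixed left endpoint y(0) = -1 ⇒ C2 = -1.
The right endpoint x = 2 is free, so the natural (transversality) condition is ∂L/∂y' |_{x=2} = 0, i.e. y'(2) = 0.
Compute y'(x) = −5 x + C1, so y'(2) = −10 + C1 = 0 ⇒ C1 = 10.
Therefore the extremal is
    y(x) = −(5/2) x^2 + 10 x − 1.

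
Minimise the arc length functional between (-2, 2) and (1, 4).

Arc-length functional: J[y] = ∫ sqrt(1 + (y')^2) dx.
Lagrangian L = sqrt(1 + (y')^2) has no explicit y dependence, so ∂L/∂y = 0 and the Euler-Lagrange equation gives
    d/dx( y' / sqrt(1 + (y')^2) ) = 0  ⇒  y' / sqrt(1 + (y')^2) = const.
Hence y' is constant, so y(x) is affine.
Fitting the endpoints (-2, 2) and (1, 4):
    slope m = (4 − 2) / (1 − (-2)) = 2/3,
    intercept c = 2 − m·(-2) = 10/3.
Extremal: y(x) = (2/3) x + 10/3.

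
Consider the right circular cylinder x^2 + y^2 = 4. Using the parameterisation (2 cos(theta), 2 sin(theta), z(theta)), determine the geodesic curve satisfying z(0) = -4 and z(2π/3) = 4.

Parameterise the cylinder of radius R = 2 as
    r(θ) = (2 cos θ, 2 sin θ, z(θ)).
The arc-length element is
    ds = sqrt(4 + (dz/dθ)^2) dθ,
so the Lagrangian is L = sqrt(4 + z'^2).
L depends on z' only, not on z or θ, so ∂L/∂z = 0 and
    ∂L/∂z' = z' / sqrt(4 + z'^2).
The Euler-Lagrange equation gives
    d/dθ( z' / sqrt(4 + z'^2) ) = 0,
so z' is constant. Integrating once:
    z(θ) = a θ + b,
a helix on the cylinder (a straight line when the cylinder is unrolled). The constants a, b are determined by the endpoint conditions.
With endpoint conditions z(0) = -4 and z(2π/3) = 4: from z(0) = b we get b = -4, and a·2π/3 + -4 = 4 gives a = 12/π, so
    z(θ) = (12/π) θ − 4.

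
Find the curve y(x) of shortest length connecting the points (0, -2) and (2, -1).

Arc-length functional: J[y] = ∫ sqrt(1 + (y')^2) dx.
Lagrangian L = sqrt(1 + (y')^2) has no explicit y dependence, so ∂L/∂y = 0 and the Euler-Lagrange equation gives
    d/dx( y' / sqrt(1 + (y')^2) ) = 0  ⇒  y' / sqrt(1 + (y')^2) = const.
Hence y' is constant, so y(x) is affine.
Fitting the endpoints (0, -2) and (2, -1):
    slope m = ((-1) − (-2)) / (2 − 0) = 1/2,
    intercept c = (-2) − m·0 = -2.
Extremal: y(x) = (1/2) x - 2.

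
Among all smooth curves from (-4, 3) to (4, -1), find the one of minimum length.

Arc-length functional: J[y] = ∫ sqrt(1 + (y')^2) dx.
Lagrangian L = sqrt(1 + (y')^2) has no explicit y dependence, so ∂L/∂y = 0 and the Euler-Lagrange equation gives
    d/dx( y' / sqrt(1 + (y')^2) ) = 0  ⇒  y' / sqrt(1 + (y')^2) = const.
Hence y' is constant, so y(x) is affine.
Fitting the endpoints (-4, 3) and (4, -1):
    slope m = ((-1) − 3) / (4 − (-4)) = -1/2,
    intercept c = 3 − m·(-4) = 1.
Extremal: y(x) = (-1/2) x + 1.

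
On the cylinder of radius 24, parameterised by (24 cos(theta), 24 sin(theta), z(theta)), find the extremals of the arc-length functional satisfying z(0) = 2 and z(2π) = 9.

Parameterise the cylinder of radius R = 24 as
    r(θ) = (24 cos θ, 24 sin θ, z(θ)).
The arc-length element is
    ds = sqrt(576 + (dz/dθ)^2) dθ,
so the Lagrangian is L = sqrt(576 + z'^2).
L depends on z' only, not on z or θ, so ∂L/∂z = 0 and
    ∂L/∂z' = z' / sqrt(576 + z'^2).
The Euler-Lagrange equation gives
    d/dθ( z' / sqrt(576 + z'^2) ) = 0,
so z' is constant. Integrating once:
    z(θ) = a θ + b,
a helix on the cylinder (a straight line when the cylinder is unrolled). The constants a, b are determined by the endpoint conditions.
With endpoint conditions z(0) = 2 and z(2π) = 9: from z(0) = b we get b = 2, and a·2π + 2 = 9 gives a = 7/(2π), so
    z(θ) = (7/(2π)) θ + 2.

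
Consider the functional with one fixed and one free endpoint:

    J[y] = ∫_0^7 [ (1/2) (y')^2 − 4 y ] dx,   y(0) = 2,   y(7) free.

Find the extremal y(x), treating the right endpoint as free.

The Lagrangian L = (1/2) (y')^2 − 4 y gives
    ∂L/∂y = −4,   ∂L/∂y' = y'.
Euler-Lagrange: d/dx(y') − (−4) = 0, i.e. y'' + 4 = 0, so
    y(x) = −(4/2) x^2 + C1 x + C2.
Fixed left endpoint y(0) = 2 ⇒ C2 = 2.
The right endpoint x = 7 is free, so the natural (transversality) condition is ∂L/∂y' |_{x=7} = 0, i.e. y'(7) = 0.
Compute y'(x) = −4 x + C1, so y'(7) = −28 + C1 = 0 ⇒ C1 = 28.
Therefore the extremal is
    y(x) = −2 x^2 + 28 x + 2.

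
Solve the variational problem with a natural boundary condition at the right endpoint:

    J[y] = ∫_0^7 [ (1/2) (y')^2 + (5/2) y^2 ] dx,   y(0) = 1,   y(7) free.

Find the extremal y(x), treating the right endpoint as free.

The Lagrangian L = (1/2) (y')^2 + (5/2) y^2 gives
    ∂L/∂y = 5 y,   ∂L/∂y' = y'.
Euler-Lagrange: y'' − 5 y = 0.
With k = sqrt(5), the general solution is
    y(x) = A cosh(sqrt(5) x) + B sinh(sqrt(5) x).
Fixed left endpoint y(0) = 1 ⇒ A = 1.
The right endpoint x = 7 is free, so the natural (transversality) condition is ∂L/∂y' |_{x=7} = 0, i.e. y'(7) = 0.
Compute y'(x) = A k sinh(k x) + B k cosh(k x), so
    y'(7) = A k sinh(k·7) + B k cosh(k·7) = 0
    ⇒ B = −A tanh(k·7) = − tanh(sqrt(5)·7).
Therefore the extremal is
    y(x) = cosh(sqrt(5) x) − tanh(sqrt(5)·7) sinh(sqrt(5) x).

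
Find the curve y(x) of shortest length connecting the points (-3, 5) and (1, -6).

Arc-length functional: J[y] = ∫ sqrt(1 + (y')^2) dx.
Lagrangian L = sqrt(1 + (y')^2) has no explicit y dependence, so ∂L/∂y = 0 and the Euler-Lagrange equation gives
    d/dx( y' / sqrt(1 + (y')^2) ) = 0  ⇒  y' / sqrt(1 + (y')^2) = const.
Hence y' is constant, so y(x) is affine.
Fitting the endpoints (-3, 5) and (1, -6):
    slope m = ((-6) − 5) / (1 − (-3)) = -11/4,
    intercept c = 5 − m·(-3) = -13/4.
Extremal: y(x) = (-11/4) x - 13/4.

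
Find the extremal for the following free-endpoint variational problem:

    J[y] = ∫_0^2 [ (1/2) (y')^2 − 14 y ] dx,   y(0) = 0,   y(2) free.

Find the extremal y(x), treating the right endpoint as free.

The Lagrangian L = (1/2) (y')^2 − 14 y gives
    ∂L/∂y = −14,   ∂L/∂y' = y'.
Euler-Lagrange: d/dx(y') − (−14) = 0, i.e. y'' + 14 = 0, so
    y(x) = −(14/2) x^2 + C1 x + C2.
Fixed left endpoint y(0) = 0 ⇒ C2 = 0.
The right endpoint x = 2 is free, so the natural (transversality) condition is ∂L/∂y' |_{x=2} = 0, i.e. y'(2) = 0.
Compute y'(x) = −14 x + C1, so y'(2) = −28 + C1 = 0 ⇒ C1 = 28.
Therefore the extremal is
    y(x) = −7 x^2 + 28 x.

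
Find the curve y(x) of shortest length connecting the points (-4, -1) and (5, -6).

Arc-length functional: J[y] = ∫ sqrt(1 + (y')^2) dx.
Lagrangian L = sqrt(1 + (y')^2) has no explicit y dependence, so ∂L/∂y = 0 and the Euler-Lagrange equation gives
    d/dx( y' / sqrt(1 + (y')^2) ) = 0  ⇒  y' / sqrt(1 + (y')^2) = const.
Hence y' is constant, so y(x) is affine.
Fitting the endpoints (-4, -1) and (5, -6):
    slope m = ((-6) − (-1)) / (5 − (-4)) = -5/9,
    intercept c = (-1) − m·(-4) = -29/9.
Extremal: y(x) = (-5/9) x - 29/9.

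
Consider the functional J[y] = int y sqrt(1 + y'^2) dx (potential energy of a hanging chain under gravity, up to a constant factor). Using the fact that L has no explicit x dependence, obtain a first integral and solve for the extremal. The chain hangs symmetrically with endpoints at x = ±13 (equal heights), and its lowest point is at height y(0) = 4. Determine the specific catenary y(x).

The Lagrangian L(y, y') = y sqrt(1 + y'^2) has no explicit x dependence, so the Beltrami identity applies:
    L − y' ∂L/∂y' = C.
Compute ∂L/∂y' = y · y' / sqrt(1 + y'^2). Then
    L − y' ∂L/∂y'
    = y sqrt(1 + y'^2) − y · y'^2 / sqrt(1 + y'^2)
    = y (1 + y'^2 − y'^2) / sqrt(1 + y'^2)
    = y / sqrt(1 + y'^2) = C.
Squaring gives y^2 = C^2 (1 + y'^2), i.e.
    y'^2 = y^2 / C^2 − 1.
Separating variables,
    dy / sqrt(y^2 − C^2) = dx / C,
and integrating gives arccosh(y / C) = (x − a)/C, so
    y(x) = C cosh((x − a)/C),
the catenary. The constants C and a are fixed by the two endpoint conditions (and, for the hanging-chain problem, the length constraint selects C).
Now fit the given data. The endpoints x = ±13 are symmetric at equal height, so the catenary is even about its minimum: a = 0 and y(x) = C cosh(x/C). The lowest point is y(0) = C cosh(0) = C, and we are told y(0) = 4, so C = 4. Therefore
    y(x) = 4 cosh(x/4),
and at the endpoints
    y(±13) = 4 cosh(13/4).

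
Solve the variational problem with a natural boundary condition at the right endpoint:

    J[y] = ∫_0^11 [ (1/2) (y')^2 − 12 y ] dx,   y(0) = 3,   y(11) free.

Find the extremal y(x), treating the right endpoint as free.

The Lagrangian L = (1/2) (y')^2 − 12 y gives
    ∂L/∂y = −12,   ∂L/∂y' = y'.
Euler-Lagrange: d/dx(y') − (−12) = 0, i.e. y'' + 12 = 0, so
    y(x) = −(12/2) x^2 + C1 x + C2.
Fixed left endpoint y(0) = 3 ⇒ C2 = 3.
The right endpoint x = 11 is free, so the natural (transversality) condition is ∂L/∂y' |_{x=11} = 0, i.e. y'(11) = 0.
Compute y'(x) = −12 x + C1, so y'(11) = −132 + C1 = 0 ⇒ C1 = 132.
Therefore the extremal is
    y(x) = −6 x^2 + 132 x + 3.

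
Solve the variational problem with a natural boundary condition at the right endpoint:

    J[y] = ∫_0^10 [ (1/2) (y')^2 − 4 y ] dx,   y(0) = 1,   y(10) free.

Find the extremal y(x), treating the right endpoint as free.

The Lagrangian L = (1/2) (y')^2 − 4 y gives
    ∂L/∂y = −4,   ∂L/∂y' = y'.
Euler-Lagrange: d/dx(y') − (−4) = 0, i.e. y'' + 4 = 0, so
    y(x) = −(4/2) x^2 + C1 x + C2.
Fixed left endpoint y(0) = 1 ⇒ C2 = 1.
The right endpoint x = 10 is free, so the natural (transversality) condition is ∂L/∂y' |_{x=10} = 0, i.e. y'(10) = 0.
Compute y'(x) = −4 x + C1, so y'(10) = −40 + C1 = 0 ⇒ C1 = 40.
Therefore the extremal is
    y(x) = −2 x^2 + 40 x + 1.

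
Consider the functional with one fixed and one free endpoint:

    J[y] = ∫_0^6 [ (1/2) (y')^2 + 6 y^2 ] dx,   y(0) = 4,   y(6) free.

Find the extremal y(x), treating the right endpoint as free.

The Lagrangian L = (1/2) (y')^2 + 6 y^2 gives
    ∂L/∂y = 12 y,   ∂L/∂y' = y'.
Euler-Lagrange: y'' − 12 y = 0.
With k = sqrt(12), the general solution is
    y(x) = A cosh(sqrt(12) x) + B sinh(sqrt(12) x).
Fixed left endpoint y(0) = 4 ⇒ A = 4.
The right endpoint x = 6 is free, so the natural (transversality) condition is ∂L/∂y' |_{x=6} = 0, i.e. y'(6) = 0.
Compute y'(x) = A k sinh(k x) + B k cosh(k x), so
    y'(6) = A k sinh(k·6) + B k cosh(k·6) = 0
    ⇒ B = −A tanh(k·6) = − 4 tanh(sqrt(12)·6).
Therefore the extremal is
    y(x) = 4 cosh(sqrt(12) x) − 4 tanh(sqrt(12)·6) sinh(sqrt(12) x).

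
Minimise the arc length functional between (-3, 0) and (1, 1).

Arc-length functional: J[y] = ∫ sqrt(1 + (y')^2) dx.
Lagrangian L = sqrt(1 + (y')^2) has no explicit y dependence, so ∂L/∂y = 0 and the Euler-Lagrange equation gives
    d/dx( y' / sqrt(1 + (y')^2) ) = 0  ⇒  y' / sqrt(1 + (y')^2) = const.
Hence y' is constant, so y(x) is affine.
Fitting the endpoints (-3, 0) and (1, 1):
    slope m = (1 − 0) / (1 − (-3)) = 1/4,
    intercept c = 0 − m·(-3) = 3/4.
Extremal: y(x) = (1/4) x + 3/4.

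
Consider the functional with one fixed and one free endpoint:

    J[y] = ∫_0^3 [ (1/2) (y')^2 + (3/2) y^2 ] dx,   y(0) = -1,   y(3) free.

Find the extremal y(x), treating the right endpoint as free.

The Lagrangian L = (1/2) (y')^2 + (3/2) y^2 gives
    ∂L/∂y = 3 y,   ∂L/∂y' = y'.
Euler-Lagrange: y'' − 3 y = 0.
With k = sqrt(3), the general solution is
    y(x) = A cosh(sqrt(3) x) + B sinh(sqrt(3) x).
Fixed left endpoint y(0) = -1 ⇒ A = -1.
The right endpoint x = 3 is free, so the natural (transversality) condition is ∂L/∂y' |_{x=3} = 0, i.e. y'(3) = 0.
Compute y'(x) = A k sinh(k x) + B k cosh(k x), so
    y'(3) = A k sinh(k·3) + B k cosh(k·3) = 0
    ⇒ B = −A tanh(k·3) = tanh(sqrt(3)·3).
Therefore the extremal is
    y(x) = −cosh(sqrt(3) x) + tanh(sqrt(3)·3) sinh(sqrt(3) x).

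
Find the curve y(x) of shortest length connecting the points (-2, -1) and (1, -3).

Arc-length functional: J[y] = ∫ sqrt(1 + (y')^2) dx.
Lagrangian L = sqrt(1 + (y')^2) has no explicit y dependence, so ∂L/∂y = 0 and the Euler-Lagrange equation gives
    d/dx( y' / sqrt(1 + (y')^2) ) = 0  ⇒  y' / sqrt(1 + (y')^2) = const.
Hence y' is constant, so y(x) is affine.
Fitting the endpoints (-2, -1) and (1, -3):
    slope m = ((-3) − (-1)) / (1 − (-2)) = -2/3,
    intercept c = (-1) − m·(-2) = -7/3.
Extremal: y(x) = (-2/3) x - 7/3.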